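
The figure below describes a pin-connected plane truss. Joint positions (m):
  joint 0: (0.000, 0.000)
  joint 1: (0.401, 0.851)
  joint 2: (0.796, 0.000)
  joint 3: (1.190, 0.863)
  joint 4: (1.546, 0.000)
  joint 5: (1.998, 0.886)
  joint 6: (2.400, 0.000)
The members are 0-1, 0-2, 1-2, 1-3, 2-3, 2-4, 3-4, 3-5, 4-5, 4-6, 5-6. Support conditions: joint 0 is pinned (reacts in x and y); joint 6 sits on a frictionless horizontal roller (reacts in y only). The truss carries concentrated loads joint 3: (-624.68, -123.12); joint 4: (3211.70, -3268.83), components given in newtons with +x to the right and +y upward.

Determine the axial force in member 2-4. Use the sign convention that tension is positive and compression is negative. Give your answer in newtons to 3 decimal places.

4586.242

N=7 nodes, M=11 members, R=3 reactions → 2N=14, M+R=14
member 0 (0-1): L=0.9407, (cx,cy)=(0.4263,0.9046)
member 1 (0-2): L=0.7960, (cx,cy)=(1.0000,0.0000)
member 2 (1-2): L=0.9382, (cx,cy)=(0.4210,-0.9071)
member 3 (1-3): L=0.7891, (cx,cy)=(0.9999,0.0152)
member 4 (2-3): L=0.9487, (cx,cy)=(0.4153,0.9097)
member 5 (2-4): L=0.7500, (cx,cy)=(1.0000,0.0000)
member 6 (3-4): L=0.9335, (cx,cy)=(0.3813,-0.9244)
member 7 (3-5): L=0.8083, (cx,cy)=(0.9996,0.0285)
member 8 (4-5): L=0.9946, (cx,cy)=(0.4544,0.8908)
member 9 (4-6): L=0.8540, (cx,cy)=(1.0000,0.0000)
member 10 (5-6): L=0.9729, (cx,cy)=(0.4132,-0.9106)
solve A·x = −loads:
  F[0-1] = -1602.7563 N (compression)
  F[0-2] = +3270.2072 N (tension)
  F[1-2] = +1575.8457 N (tension)
  F[1-3] = -1346.8014 N (compression)
  F[2-3] = -1571.2953 N (compression)
  F[2-4] = +4586.2423 N (tension)
  F[3-4] = +1376.6969 N (tension)
  F[3-5] = -1900.3046 N (compression)
  F[4-5] = +2240.9216 N (tension)
  F[4-6] = +881.1757 N (tension)
  F[5-6] = -2132.6507 N (compression)
  Rx@0 = -2587.0200 N
  Ry@0 = +1449.8562 N
  Ry@6 = +1942.0938 N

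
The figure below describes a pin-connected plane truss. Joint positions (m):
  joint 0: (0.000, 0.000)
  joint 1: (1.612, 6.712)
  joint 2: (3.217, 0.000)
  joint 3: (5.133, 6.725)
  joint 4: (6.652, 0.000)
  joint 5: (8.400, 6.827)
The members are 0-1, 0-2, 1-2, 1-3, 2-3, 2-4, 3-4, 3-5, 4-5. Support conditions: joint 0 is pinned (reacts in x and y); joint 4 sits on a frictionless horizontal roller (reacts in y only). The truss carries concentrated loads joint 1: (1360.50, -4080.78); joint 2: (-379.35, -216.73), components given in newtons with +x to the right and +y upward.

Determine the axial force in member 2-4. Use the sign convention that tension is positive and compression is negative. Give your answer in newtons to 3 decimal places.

N=6 nodes, M=9 members, R=3 reactions → 2N=12, M+R=12
member 0 (0-1): L=6.9029, (cx,cy)=(0.2335,0.9724)
member 1 (0-2): L=3.2170, (cx,cy)=(1.0000,0.0000)
member 2 (1-2): L=6.9012, (cx,cy)=(0.2326,-0.9726)
member 3 (1-3): L=3.5210, (cx,cy)=(1.0000,0.0037)
member 4 (2-3): L=6.9926, (cx,cy)=(0.2740,0.9617)
member 5 (2-4): L=3.4350, (cx,cy)=(1.0000,0.0000)
member 6 (3-4): L=6.8944, (cx,cy)=(0.2203,-0.9754)
member 7 (3-5): L=3.2686, (cx,cy)=(0.9995,0.0312)
member 8 (4-5): L=7.0472, (cx,cy)=(0.2480,0.9687)
solve A·x = −loads:
  F[0-1] = -1883.0830 N (compression)
  F[0-2] = +1420.8995 N (tension)
  F[1-2] = -2317.9780 N (compression)
  F[1-3] = -1261.1724 N (compression)
  F[2-3] = +2569.4872 N (tension)
  F[2-4] = +557.1157 N (tension)
  F[3-4] = -2528.6296 N (compression)
  F[3-5] = +0.0000 N (tension)
  F[4-5] = -0.0000 N (compression)
  Rx@0 = -981.1500 N
  Ry@0 = +1831.0166 N
  Ry@4 = +2466.4934 N

557.116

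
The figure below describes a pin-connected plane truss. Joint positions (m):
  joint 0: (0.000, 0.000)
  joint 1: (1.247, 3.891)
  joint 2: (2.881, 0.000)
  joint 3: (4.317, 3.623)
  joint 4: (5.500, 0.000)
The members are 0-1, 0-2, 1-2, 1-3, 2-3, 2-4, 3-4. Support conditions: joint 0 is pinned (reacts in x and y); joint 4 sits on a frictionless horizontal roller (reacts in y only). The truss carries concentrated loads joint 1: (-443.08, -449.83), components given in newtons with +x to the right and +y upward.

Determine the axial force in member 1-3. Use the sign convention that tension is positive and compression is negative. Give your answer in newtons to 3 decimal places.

N=5 nodes, M=7 members, R=3 reactions → 2N=10, M+R=10
member 0 (0-1): L=4.0859, (cx,cy)=(0.3052,0.9523)
member 1 (0-2): L=2.8810, (cx,cy)=(1.0000,0.0000)
member 2 (1-2): L=4.2202, (cx,cy)=(0.3872,-0.9220)
member 3 (1-3): L=3.0817, (cx,cy)=(0.9962,-0.0870)
member 4 (2-3): L=3.8972, (cx,cy)=(0.3685,0.9296)
member 5 (2-4): L=2.6190, (cx,cy)=(1.0000,0.0000)
member 6 (3-4): L=3.8112, (cx,cy)=(0.3104,-0.9506)
solve A·x = −loads:
  F[0-1] = -694.4312 N (compression)
  F[0-2] = -231.1444 N (compression)
  F[1-2] = +215.3704 N (tension)
  F[1-3] = +148.3174 N (tension)
  F[2-3] = -213.6006 N (compression)
  F[2-4] = -69.0503 N (compression)
  F[3-4] = +222.4581 N (tension)
  Rx@0 = +443.0800 N
  Ry@0 = +661.3002 N
  Ry@4 = -211.4702 N

148.317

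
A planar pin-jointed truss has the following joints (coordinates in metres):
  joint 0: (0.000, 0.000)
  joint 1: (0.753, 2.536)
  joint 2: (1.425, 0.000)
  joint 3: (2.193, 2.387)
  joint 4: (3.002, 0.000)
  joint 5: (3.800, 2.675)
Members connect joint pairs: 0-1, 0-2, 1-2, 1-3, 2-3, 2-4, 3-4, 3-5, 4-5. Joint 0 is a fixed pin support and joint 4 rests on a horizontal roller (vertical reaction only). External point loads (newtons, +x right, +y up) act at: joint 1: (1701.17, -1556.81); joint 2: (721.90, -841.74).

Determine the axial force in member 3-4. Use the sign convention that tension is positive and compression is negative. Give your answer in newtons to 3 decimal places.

-2351.593

N=6 nodes, M=9 members, R=3 reactions → 2N=12, M+R=12
member 0 (0-1): L=2.6454, (cx,cy)=(0.2846,0.9586)
member 1 (0-2): L=1.4250, (cx,cy)=(1.0000,0.0000)
member 2 (1-2): L=2.6235, (cx,cy)=(0.2561,-0.9666)
member 3 (1-3): L=1.4477, (cx,cy)=(0.9947,-0.1029)
member 4 (2-3): L=2.5075, (cx,cy)=(0.3063,0.9519)
member 5 (2-4): L=1.5770, (cx,cy)=(1.0000,0.0000)
member 6 (3-4): L=2.5204, (cx,cy)=(0.3210,-0.9471)
member 7 (3-5): L=1.6326, (cx,cy)=(0.9843,0.1764)
member 8 (4-5): L=2.7915, (cx,cy)=(0.2859,0.9583)
solve A·x = −loads:
  F[0-1] = -178.7890 N (compression)
  F[0-2] = +2473.9608 N (tension)
  F[1-2] = -1280.8026 N (compression)
  F[1-3] = -1431.5936 N (compression)
  F[2-3] = +2184.8123 N (tension)
  F[2-4] = +754.8261 N (tension)
  F[3-4] = -2351.5930 N (compression)
  F[3-5] = -0.0000 N (tension)
  F[4-5] = +0.0000 N (tension)
  Rx@0 = -2423.0700 N
  Ry@0 = +171.3933 N
  Ry@4 = +2227.1567 N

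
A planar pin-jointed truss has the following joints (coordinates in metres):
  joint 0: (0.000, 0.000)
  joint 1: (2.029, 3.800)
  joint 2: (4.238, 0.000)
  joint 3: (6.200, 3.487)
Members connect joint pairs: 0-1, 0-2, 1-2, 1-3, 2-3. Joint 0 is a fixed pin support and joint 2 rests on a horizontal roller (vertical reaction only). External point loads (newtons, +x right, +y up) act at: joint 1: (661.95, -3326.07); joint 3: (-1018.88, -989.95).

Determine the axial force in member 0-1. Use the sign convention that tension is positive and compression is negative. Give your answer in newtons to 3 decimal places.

-1723.286

N=4 nodes, M=5 members, R=3 reactions → 2N=8, M+R=8
member 0 (0-1): L=4.3078, (cx,cy)=(0.4710,0.8821)
member 1 (0-2): L=4.2380, (cx,cy)=(1.0000,0.0000)
member 2 (1-2): L=4.3954, (cx,cy)=(0.5026,-0.8645)
member 3 (1-3): L=4.1827, (cx,cy)=(0.9972,-0.0748)
member 4 (2-3): L=4.0011, (cx,cy)=(0.4904,0.8715)
solve A·x = −loads:
  F[0-1] = -1723.2856 N (compression)
  F[0-2] = +454.7546 N (tension)
  F[1-2] = -2050.4105 N (compression)
  F[1-3] = -444.4078 N (compression)
  F[2-3] = -1174.0534 N (compression)
  Rx@0 = +356.9300 N
  Ry@0 = +1520.1584 N
  Ry@2 = +2795.8616 N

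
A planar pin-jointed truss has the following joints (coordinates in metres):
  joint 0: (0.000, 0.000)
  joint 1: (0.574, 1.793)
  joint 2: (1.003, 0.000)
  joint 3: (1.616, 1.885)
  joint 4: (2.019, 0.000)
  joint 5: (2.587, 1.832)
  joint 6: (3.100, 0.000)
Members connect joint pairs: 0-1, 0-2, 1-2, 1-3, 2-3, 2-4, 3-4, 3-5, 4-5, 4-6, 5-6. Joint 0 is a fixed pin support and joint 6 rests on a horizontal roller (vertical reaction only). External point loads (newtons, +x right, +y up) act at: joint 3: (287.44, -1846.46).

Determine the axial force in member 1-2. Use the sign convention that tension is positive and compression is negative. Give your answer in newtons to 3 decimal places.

693.884

N=7 nodes, M=11 members, R=3 reactions → 2N=14, M+R=14
member 0 (0-1): L=1.8826, (cx,cy)=(0.3049,0.9524)
member 1 (0-2): L=1.0030, (cx,cy)=(1.0000,0.0000)
member 2 (1-2): L=1.8436, (cx,cy)=(0.2327,-0.9725)
member 3 (1-3): L=1.0461, (cx,cy)=(0.9961,0.0879)
member 4 (2-3): L=1.9822, (cx,cy)=(0.3093,0.9510)
member 5 (2-4): L=1.0160, (cx,cy)=(1.0000,0.0000)
member 6 (3-4): L=1.9276, (cx,cy)=(0.2091,-0.9779)
member 7 (3-5): L=0.9724, (cx,cy)=(0.9985,-0.0545)
member 8 (4-5): L=1.9180, (cx,cy)=(0.2961,0.9551)
member 9 (4-6): L=1.0810, (cx,cy)=(1.0000,0.0000)
member 10 (5-6): L=1.9025, (cx,cy)=(0.2696,-0.9630)
solve A·x = −loads:
  F[0-1] = -744.5882 N (compression)
  F[0-2] = +514.4585 N (tension)
  F[1-2] = +693.8838 N (tension)
  F[1-3] = -389.9937 N (compression)
  F[2-3] = -709.6233 N (compression)
  F[2-4] = +895.3785 N (tension)
  F[3-4] = -1126.1907 N (compression)
  F[3-5] = -660.9099 N (compression)
  F[4-5] = +1153.0212 N (tension)
  F[4-6] = +318.4755 N (tension)
  F[5-6] = -1181.0724 N (compression)
  Rx@0 = -287.4400 N
  Ry@0 = +709.1362 N
  Ry@6 = +1137.3238 N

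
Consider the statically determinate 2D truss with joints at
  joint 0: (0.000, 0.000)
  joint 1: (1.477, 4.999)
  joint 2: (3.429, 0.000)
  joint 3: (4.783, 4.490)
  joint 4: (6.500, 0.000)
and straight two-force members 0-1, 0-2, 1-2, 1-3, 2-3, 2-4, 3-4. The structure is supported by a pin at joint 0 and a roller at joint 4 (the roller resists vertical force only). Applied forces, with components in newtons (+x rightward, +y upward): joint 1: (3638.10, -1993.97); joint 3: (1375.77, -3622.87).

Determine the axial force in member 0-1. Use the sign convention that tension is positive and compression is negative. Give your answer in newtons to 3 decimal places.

N=5 nodes, M=7 members, R=3 reactions → 2N=10, M+R=10
member 0 (0-1): L=5.2126, (cx,cy)=(0.2834,0.9590)
member 1 (0-2): L=3.4290, (cx,cy)=(1.0000,0.0000)
member 2 (1-2): L=5.3666, (cx,cy)=(0.3637,-0.9315)
member 3 (1-3): L=3.3450, (cx,cy)=(0.9884,-0.1522)
member 4 (2-3): L=4.6897, (cx,cy)=(0.2887,0.9574)
member 5 (2-4): L=3.0710, (cx,cy)=(1.0000,0.0000)
member 6 (3-4): L=4.8071, (cx,cy)=(0.3572,-0.9340)
solve A·x = −loads:
  F[0-1] = +1303.8823 N (tension)
  F[0-2] = +4644.4148 N (tension)
  F[1-2] = -3130.9624 N (compression)
  F[1-3] = -2154.9094 N (compression)
  F[2-3] = +3046.2283 N (tension)
  F[2-4] = +2626.0863 N (tension)
  F[3-4] = -7352.2736 N (compression)
  Rx@0 = -5013.8700 N
  Ry@0 = -1250.4446 N
  Ry@4 = +6867.2846 N

1303.882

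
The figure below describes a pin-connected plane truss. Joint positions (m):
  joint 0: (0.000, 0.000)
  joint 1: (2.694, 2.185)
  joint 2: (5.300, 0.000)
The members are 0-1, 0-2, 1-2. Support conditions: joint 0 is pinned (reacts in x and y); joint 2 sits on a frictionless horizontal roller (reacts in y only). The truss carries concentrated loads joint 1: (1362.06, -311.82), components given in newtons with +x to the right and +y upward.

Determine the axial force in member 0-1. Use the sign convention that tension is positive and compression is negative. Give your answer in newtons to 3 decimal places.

N=3 nodes, M=3 members, R=3 reactions → 2N=6, M+R=6
member 0 (0-1): L=3.4687, (cx,cy)=(0.7767,0.6299)
member 1 (0-2): L=5.3000, (cx,cy)=(1.0000,0.0000)
member 2 (1-2): L=3.4008, (cx,cy)=(0.7663,-0.6425)
solve A·x = −loads:
  F[0-1] = +648.0308 N (tension)
  F[0-2] = +858.7601 N (tension)
  F[1-2] = -1120.6731 N (compression)
  Rx@0 = -1362.0600 N
  Ry@0 = -408.2072 N
  Ry@2 = +720.0272 N

648.031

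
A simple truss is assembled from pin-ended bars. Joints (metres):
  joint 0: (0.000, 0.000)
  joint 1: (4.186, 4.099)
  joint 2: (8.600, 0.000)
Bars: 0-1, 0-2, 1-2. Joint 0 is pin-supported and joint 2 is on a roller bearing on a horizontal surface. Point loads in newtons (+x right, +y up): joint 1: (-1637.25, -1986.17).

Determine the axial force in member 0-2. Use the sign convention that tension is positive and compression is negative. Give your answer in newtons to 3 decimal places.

N=3 nodes, M=3 members, R=3 reactions → 2N=6, M+R=6
member 0 (0-1): L=5.8587, (cx,cy)=(0.7145,0.6996)
member 1 (0-2): L=8.6000, (cx,cy)=(1.0000,0.0000)
member 2 (1-2): L=6.0237, (cx,cy)=(0.7328,-0.6805)
solve A·x = −loads:
  F[0-1] = -2572.4155 N (compression)
  F[0-2] = +200.7219 N (tension)
  F[1-2] = -273.9222 N (compression)
  Rx@0 = +1637.2500 N
  Ry@0 = +1799.7723 N
  Ry@2 = +186.3977 N

200.722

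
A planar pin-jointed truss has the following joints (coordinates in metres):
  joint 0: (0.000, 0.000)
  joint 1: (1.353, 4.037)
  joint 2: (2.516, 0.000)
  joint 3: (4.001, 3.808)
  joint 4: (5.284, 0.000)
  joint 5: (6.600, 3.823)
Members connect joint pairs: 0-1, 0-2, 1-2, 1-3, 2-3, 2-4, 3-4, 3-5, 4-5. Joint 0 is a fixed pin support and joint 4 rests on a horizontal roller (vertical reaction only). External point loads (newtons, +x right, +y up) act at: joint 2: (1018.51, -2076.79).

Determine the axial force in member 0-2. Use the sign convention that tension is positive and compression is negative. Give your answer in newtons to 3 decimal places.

1383.125

N=6 nodes, M=9 members, R=3 reactions → 2N=12, M+R=12
member 0 (0-1): L=4.2577, (cx,cy)=(0.3178,0.9482)
member 1 (0-2): L=2.5160, (cx,cy)=(1.0000,0.0000)
member 2 (1-2): L=4.2012, (cx,cy)=(0.2768,-0.9609)
member 3 (1-3): L=2.6579, (cx,cy)=(0.9963,-0.0862)
member 4 (2-3): L=4.0873, (cx,cy)=(0.3633,0.9317)
member 5 (2-4): L=2.7680, (cx,cy)=(1.0000,0.0000)
member 6 (3-4): L=4.0183, (cx,cy)=(0.3193,-0.9477)
member 7 (3-5): L=2.5990, (cx,cy)=(1.0000,0.0058)
member 8 (4-5): L=4.0432, (cx,cy)=(0.3255,0.9455)
solve A·x = −loads:
  F[0-1] = -1147.3919 N (compression)
  F[0-2] = +1383.1253 N (tension)
  F[1-2] = +1194.7423 N (tension)
  F[1-3] = -697.9474 N (compression)
  F[2-3] = +996.8594 N (tension)
  F[2-4] = +333.1733 N (tension)
  F[3-4] = -1043.4911 N (compression)
  F[3-5] = -0.0000 N (compression)
  F[4-5] = +0.0000 N (tension)
  Rx@0 = -1018.5100 N
  Ry@0 = +1087.9172 N
  Ry@4 = +988.8728 N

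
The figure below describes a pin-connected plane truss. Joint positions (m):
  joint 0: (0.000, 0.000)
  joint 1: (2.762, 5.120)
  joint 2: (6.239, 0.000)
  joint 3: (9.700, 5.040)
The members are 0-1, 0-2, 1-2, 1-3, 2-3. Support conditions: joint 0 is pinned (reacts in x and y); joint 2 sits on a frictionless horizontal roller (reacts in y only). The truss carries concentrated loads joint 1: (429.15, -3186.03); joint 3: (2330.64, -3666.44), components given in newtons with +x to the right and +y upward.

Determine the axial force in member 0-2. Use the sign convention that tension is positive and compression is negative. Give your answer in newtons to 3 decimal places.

N=4 nodes, M=5 members, R=3 reactions → 2N=8, M+R=8
member 0 (0-1): L=5.8175, (cx,cy)=(0.4748,0.8801)
member 1 (0-2): L=6.2390, (cx,cy)=(1.0000,0.0000)
member 2 (1-2): L=6.1890, (cx,cy)=(0.5618,-0.8273)
member 3 (1-3): L=6.9385, (cx,cy)=(0.9999,-0.0115)
member 4 (2-3): L=6.1139, (cx,cy)=(0.5661,0.8243)
solve A·x = −loads:
  F[0-1] = +2832.8973 N (tension)
  F[0-2] = +1414.7977 N (tension)
  F[1-2] = -6932.1193 N (compression)
  F[1-3] = +4810.6383 N (tension)
  F[2-3] = -4380.4037 N (compression)
  Rx@0 = -2759.7900 N
  Ry@0 = -2493.2515 N
  Ry@2 = +9345.7215 N

1414.798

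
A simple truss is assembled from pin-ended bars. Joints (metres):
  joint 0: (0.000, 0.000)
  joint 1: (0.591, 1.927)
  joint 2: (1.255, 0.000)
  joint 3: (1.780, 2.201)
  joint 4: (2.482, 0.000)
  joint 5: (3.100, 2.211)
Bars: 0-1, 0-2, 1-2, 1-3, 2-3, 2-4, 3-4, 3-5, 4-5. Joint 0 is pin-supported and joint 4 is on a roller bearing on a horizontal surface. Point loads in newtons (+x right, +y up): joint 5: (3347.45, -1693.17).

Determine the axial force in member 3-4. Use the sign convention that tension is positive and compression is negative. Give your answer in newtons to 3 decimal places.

-3542.019

N=6 nodes, M=9 members, R=3 reactions → 2N=12, M+R=12
member 0 (0-1): L=2.0156, (cx,cy)=(0.2932,0.9560)
member 1 (0-2): L=1.2550, (cx,cy)=(1.0000,0.0000)
member 2 (1-2): L=2.0382, (cx,cy)=(0.3258,-0.9454)
member 3 (1-3): L=1.2202, (cx,cy)=(0.9745,0.2246)
member 4 (2-3): L=2.2627, (cx,cy)=(0.2320,0.9727)
member 5 (2-4): L=1.2270, (cx,cy)=(1.0000,0.0000)
member 6 (3-4): L=2.3102, (cx,cy)=(0.3039,-0.9527)
member 7 (3-5): L=1.3200, (cx,cy)=(1.0000,0.0076)
member 8 (4-5): L=2.2957, (cx,cy)=(0.2692,0.9631)
solve A·x = −loads:
  F[0-1] = +3560.0160 N (tension)
  F[0-2] = +2303.6029 N (tension)
  F[1-2] = -3099.3912 N (compression)
  F[1-3] = +2107.3858 N (tension)
  F[2-3] = +3012.5145 N (tension)
  F[2-4] = +594.9263 N (tension)
  F[3-4] = -3542.0193 N (compression)
  F[3-5] = +3828.9280 N (tension)
  F[4-5] = -1788.1851 N (compression)
  Rx@0 = -3347.4500 N
  Ry@0 = -3403.5419 N
  Ry@4 = +5096.7119 N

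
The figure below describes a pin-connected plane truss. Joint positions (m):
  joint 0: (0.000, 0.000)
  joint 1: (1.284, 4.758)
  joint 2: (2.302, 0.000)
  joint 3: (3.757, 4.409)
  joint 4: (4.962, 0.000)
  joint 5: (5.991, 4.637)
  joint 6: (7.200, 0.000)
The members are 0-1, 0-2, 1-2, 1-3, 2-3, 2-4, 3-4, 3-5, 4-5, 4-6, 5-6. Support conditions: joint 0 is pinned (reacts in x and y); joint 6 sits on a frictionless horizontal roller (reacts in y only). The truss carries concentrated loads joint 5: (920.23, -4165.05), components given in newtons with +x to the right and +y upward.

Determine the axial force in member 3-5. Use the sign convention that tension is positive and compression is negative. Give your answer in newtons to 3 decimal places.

N=7 nodes, M=11 members, R=3 reactions → 2N=14, M+R=14
member 0 (0-1): L=4.9282, (cx,cy)=(0.2605,0.9655)
member 1 (0-2): L=2.3020, (cx,cy)=(1.0000,0.0000)
member 2 (1-2): L=4.8657, (cx,cy)=(0.2092,-0.9779)
member 3 (1-3): L=2.4975, (cx,cy)=(0.9902,-0.1397)
member 4 (2-3): L=4.6429, (cx,cy)=(0.3134,0.9496)
member 5 (2-4): L=2.6600, (cx,cy)=(1.0000,0.0000)
member 6 (3-4): L=4.5707, (cx,cy)=(0.2636,-0.9646)
member 7 (3-5): L=2.2456, (cx,cy)=(0.9948,0.1015)
member 8 (4-5): L=4.7498, (cx,cy)=(0.2166,0.9763)
member 9 (4-6): L=2.2380, (cx,cy)=(1.0000,0.0000)
member 10 (5-6): L=4.7920, (cx,cy)=(0.2523,-0.9677)
solve A·x = −loads:
  F[0-1] = -110.5456 N (compression)
  F[0-2] = +949.0317 N (tension)
  F[1-2] = +116.8272 N (tension)
  F[1-3] = -53.7719 N (compression)
  F[2-3] = -120.3017 N (compression)
  F[2-4] = +1011.1748 N (tension)
  F[3-4] = +98.2784 N (tension)
  F[3-5] = -117.4615 N (compression)
  F[4-5] = -97.1077 N (compression)
  F[4-6] = +1058.1220 N (tension)
  F[5-6] = -4193.9960 N (compression)
  Rx@0 = -920.2300 N
  Ry@0 = +106.7276 N
  Ry@6 = +4058.3224 N

-117.462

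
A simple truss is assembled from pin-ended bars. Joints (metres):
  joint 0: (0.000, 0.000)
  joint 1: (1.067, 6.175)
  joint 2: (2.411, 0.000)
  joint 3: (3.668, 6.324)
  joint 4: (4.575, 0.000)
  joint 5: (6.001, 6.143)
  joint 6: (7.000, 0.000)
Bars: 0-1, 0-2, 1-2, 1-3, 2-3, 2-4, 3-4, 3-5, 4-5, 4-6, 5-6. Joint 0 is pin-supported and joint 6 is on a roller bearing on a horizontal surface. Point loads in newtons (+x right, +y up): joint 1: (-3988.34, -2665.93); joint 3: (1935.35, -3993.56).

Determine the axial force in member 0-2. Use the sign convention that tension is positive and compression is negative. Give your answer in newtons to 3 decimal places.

-1028.266

N=7 nodes, M=11 members, R=3 reactions → 2N=14, M+R=14
member 0 (0-1): L=6.2665, (cx,cy)=(0.1703,0.9854)
member 1 (0-2): L=2.4110, (cx,cy)=(1.0000,0.0000)
member 2 (1-2): L=6.3196, (cx,cy)=(0.2127,-0.9771)
member 3 (1-3): L=2.6053, (cx,cy)=(0.9984,0.0572)
member 4 (2-3): L=6.4477, (cx,cy)=(0.1950,0.9808)
member 5 (2-4): L=2.1640, (cx,cy)=(1.0000,0.0000)
member 6 (3-4): L=6.3887, (cx,cy)=(0.1420,-0.9899)
member 7 (3-5): L=2.3400, (cx,cy)=(0.9970,-0.0774)
member 8 (4-5): L=6.3063, (cx,cy)=(0.2261,0.9741)
member 9 (4-6): L=2.4250, (cx,cy)=(1.0000,0.0000)
member 10 (5-6): L=6.2237, (cx,cy)=(0.1605,-0.9870)
solve A·x = −loads:
  F[0-1] = -6018.2175 N (compression)
  F[0-2] = -1028.2664 N (compression)
  F[1-2] = +3471.2986 N (tension)
  F[1-3] = +2229.0144 N (tension)
  F[2-3] = -3458.2420 N (compression)
  F[2-4] = +384.1780 N (tension)
  F[3-4] = -714.4546 N (compression)
  F[3-5] = -283.5971 N (compression)
  F[4-5] = +726.0226 N (tension)
  F[4-6] = +118.5781 N (tension)
  F[5-6] = -738.7331 N (compression)
  Rx@0 = +2052.9900 N
  Ry@0 = +5930.3358 N
  Ry@6 = +729.1542 N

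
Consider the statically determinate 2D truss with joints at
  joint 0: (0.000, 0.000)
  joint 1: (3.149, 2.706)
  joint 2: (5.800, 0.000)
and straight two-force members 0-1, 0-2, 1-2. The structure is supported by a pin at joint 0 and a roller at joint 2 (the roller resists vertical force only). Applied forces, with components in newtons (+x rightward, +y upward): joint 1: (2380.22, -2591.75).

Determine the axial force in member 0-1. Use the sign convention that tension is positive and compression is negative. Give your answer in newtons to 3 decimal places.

N=3 nodes, M=3 members, R=3 reactions → 2N=6, M+R=6
member 0 (0-1): L=4.1519, (cx,cy)=(0.7584,0.6517)
member 1 (0-2): L=5.8000, (cx,cy)=(1.0000,0.0000)
member 2 (1-2): L=3.7882, (cx,cy)=(0.6998,-0.7143)
solve A·x = −loads:
  F[0-1] = -113.7147 N (compression)
  F[0-2] = +2466.4658 N (tension)
  F[1-2] = -3524.4788 N (compression)
  Rx@0 = -2380.2200 N
  Ry@0 = +74.1127 N
  Ry@2 = +2517.6373 N

-113.715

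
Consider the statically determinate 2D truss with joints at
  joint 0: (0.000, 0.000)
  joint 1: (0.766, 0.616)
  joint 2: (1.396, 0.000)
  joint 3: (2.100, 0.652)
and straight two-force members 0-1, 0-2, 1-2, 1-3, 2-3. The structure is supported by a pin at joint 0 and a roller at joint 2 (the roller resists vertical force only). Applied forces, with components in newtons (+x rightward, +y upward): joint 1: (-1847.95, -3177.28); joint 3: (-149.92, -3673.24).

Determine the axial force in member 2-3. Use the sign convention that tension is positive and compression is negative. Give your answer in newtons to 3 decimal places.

N=4 nodes, M=5 members, R=3 reactions → 2N=8, M+R=8
member 0 (0-1): L=0.9830, (cx,cy)=(0.7793,0.6267)
member 1 (0-2): L=1.3960, (cx,cy)=(1.0000,0.0000)
member 2 (1-2): L=0.8811, (cx,cy)=(0.7150,-0.6991)
member 3 (1-3): L=1.3345, (cx,cy)=(0.9996,0.0270)
member 4 (2-3): L=0.9595, (cx,cy)=(0.7337,0.6795)
solve A·x = −loads:
  F[0-1] = -745.0603 N (compression)
  F[0-2] = -1417.2607 N (compression)
  F[1-2] = -3725.1071 N (compression)
  F[1-3] = +3932.2482 N (tension)
  F[2-3] = -5561.9841 N (compression)
  Rx@0 = +1997.8700 N
  Ry@0 = +466.9130 N
  Ry@2 = +6383.6070 N

-5561.984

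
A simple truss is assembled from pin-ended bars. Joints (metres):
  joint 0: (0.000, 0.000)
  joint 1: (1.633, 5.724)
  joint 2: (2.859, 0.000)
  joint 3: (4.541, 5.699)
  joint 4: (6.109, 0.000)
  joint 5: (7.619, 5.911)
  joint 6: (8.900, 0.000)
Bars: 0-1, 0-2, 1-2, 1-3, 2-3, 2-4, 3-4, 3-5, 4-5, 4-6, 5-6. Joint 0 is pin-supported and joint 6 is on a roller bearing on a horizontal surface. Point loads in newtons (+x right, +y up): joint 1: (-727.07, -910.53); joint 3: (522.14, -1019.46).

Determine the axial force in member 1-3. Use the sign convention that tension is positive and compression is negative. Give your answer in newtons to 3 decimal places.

N=7 nodes, M=11 members, R=3 reactions → 2N=14, M+R=14
member 0 (0-1): L=5.9524, (cx,cy)=(0.2743,0.9616)
member 1 (0-2): L=2.8590, (cx,cy)=(1.0000,0.0000)
member 2 (1-2): L=5.8538, (cx,cy)=(0.2094,-0.9778)
member 3 (1-3): L=2.9081, (cx,cy)=(1.0000,-0.0086)
member 4 (2-3): L=5.9420, (cx,cy)=(0.2831,0.9591)
member 5 (2-4): L=3.2500, (cx,cy)=(1.0000,0.0000)
member 6 (3-4): L=5.9108, (cx,cy)=(0.2653,-0.9642)
member 7 (3-5): L=3.0853, (cx,cy)=(0.9976,0.0687)
member 8 (4-5): L=6.1008, (cx,cy)=(0.2475,0.9689)
member 9 (4-6): L=2.7910, (cx,cy)=(1.0000,0.0000)
member 10 (5-6): L=6.0482, (cx,cy)=(0.2118,-0.9773)
solve A·x = −loads:
  F[0-1] = -1430.9388 N (compression)
  F[0-2] = +187.6393 N (tension)
  F[1-2] = +473.9958 N (tension)
  F[1-3] = +235.2377 N (tension)
  F[2-3] = -483.2487 N (compression)
  F[2-4] = +423.7034 N (tension)
  F[3-4] = -593.5579 N (compression)
  F[3-5] = -266.8760 N (compression)
  F[4-5] = +590.6700 N (tension)
  F[4-6] = +120.0499 N (tension)
  F[5-6] = -566.8130 N (compression)
  Rx@0 = +204.9300 N
  Ry@0 = +1376.0360 N
  Ry@6 = +553.9540 N

235.238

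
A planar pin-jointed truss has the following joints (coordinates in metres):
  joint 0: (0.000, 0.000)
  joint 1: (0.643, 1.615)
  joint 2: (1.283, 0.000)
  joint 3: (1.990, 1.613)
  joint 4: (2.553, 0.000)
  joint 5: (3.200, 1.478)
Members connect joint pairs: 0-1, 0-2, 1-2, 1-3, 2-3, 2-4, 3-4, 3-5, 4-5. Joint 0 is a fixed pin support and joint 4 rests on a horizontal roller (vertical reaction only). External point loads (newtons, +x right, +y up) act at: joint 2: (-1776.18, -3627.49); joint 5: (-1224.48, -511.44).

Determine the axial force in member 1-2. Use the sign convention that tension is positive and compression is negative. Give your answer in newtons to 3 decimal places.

N=6 nodes, M=9 members, R=3 reactions → 2N=12, M+R=12
member 0 (0-1): L=1.7383, (cx,cy)=(0.3699,0.9291)
member 1 (0-2): L=1.2830, (cx,cy)=(1.0000,0.0000)
member 2 (1-2): L=1.7372, (cx,cy)=(0.3684,-0.9297)
member 3 (1-3): L=1.3470, (cx,cy)=(1.0000,-0.0015)
member 4 (2-3): L=1.7611, (cx,cy)=(0.4014,0.9159)
member 5 (2-4): L=1.2700, (cx,cy)=(1.0000,0.0000)
member 6 (3-4): L=1.7084, (cx,cy)=(0.3295,-0.9441)
member 7 (3-5): L=1.2175, (cx,cy)=(0.9938,-0.1109)
member 8 (4-5): L=1.6134, (cx,cy)=(0.4010,0.9161)
solve A·x = −loads:
  F[0-1] = -2565.7691 N (compression)
  F[0-2] = -2051.5758 N (compression)
  F[1-2] = +2567.1608 N (tension)
  F[1-3] = -1894.8573 N (compression)
  F[2-3] = +1354.8622 N (tension)
  F[2-4] = +126.4736 N (tension)
  F[3-4] = -1204.5566 N (compression)
  F[3-5] = -959.9208 N (compression)
  F[4-5] = -674.4865 N (compression)
  Rx@0 = +3000.6600 N
  Ry@0 = +2383.7807 N
  Ry@4 = +1755.1493 N

2567.161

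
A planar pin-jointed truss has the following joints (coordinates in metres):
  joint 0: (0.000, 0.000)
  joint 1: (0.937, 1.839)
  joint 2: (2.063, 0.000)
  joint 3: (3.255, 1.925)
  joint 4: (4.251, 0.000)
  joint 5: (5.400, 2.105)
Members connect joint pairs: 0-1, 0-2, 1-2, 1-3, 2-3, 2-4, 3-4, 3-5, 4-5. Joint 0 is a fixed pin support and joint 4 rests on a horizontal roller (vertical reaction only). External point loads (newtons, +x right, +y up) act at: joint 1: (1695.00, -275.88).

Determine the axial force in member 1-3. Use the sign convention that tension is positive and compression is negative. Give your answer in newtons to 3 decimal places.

-924.420

N=6 nodes, M=9 members, R=3 reactions → 2N=12, M+R=12
member 0 (0-1): L=2.0640, (cx,cy)=(0.4540,0.8910)
member 1 (0-2): L=2.0630, (cx,cy)=(1.0000,0.0000)
member 2 (1-2): L=2.1563, (cx,cy)=(0.5222,-0.8528)
member 3 (1-3): L=2.3196, (cx,cy)=(0.9993,0.0371)
member 4 (2-3): L=2.2642, (cx,cy)=(0.5265,0.8502)
member 5 (2-4): L=2.1880, (cx,cy)=(1.0000,0.0000)
member 6 (3-4): L=2.1674, (cx,cy)=(0.4595,-0.8882)
member 7 (3-5): L=2.1525, (cx,cy)=(0.9965,0.0836)
member 8 (4-5): L=2.3982, (cx,cy)=(0.4791,0.8778)
solve A·x = −loads:
  F[0-1] = +581.5794 N (tension)
  F[0-2] = +1430.9723 N (tension)
  F[1-2] = -971.2862 N (compression)
  F[1-3] = -924.4203 N (compression)
  F[2-3] = +974.2967 N (tension)
  F[2-4] = +410.8555 N (tension)
  F[3-4] = -894.0661 N (compression)
  F[3-5] = -0.0000 N (compression)
  F[4-5] = -0.0000 N (compression)
  Rx@0 = -1695.0000 N
  Ry@0 = -518.1931 N
  Ry@4 = +794.0731 N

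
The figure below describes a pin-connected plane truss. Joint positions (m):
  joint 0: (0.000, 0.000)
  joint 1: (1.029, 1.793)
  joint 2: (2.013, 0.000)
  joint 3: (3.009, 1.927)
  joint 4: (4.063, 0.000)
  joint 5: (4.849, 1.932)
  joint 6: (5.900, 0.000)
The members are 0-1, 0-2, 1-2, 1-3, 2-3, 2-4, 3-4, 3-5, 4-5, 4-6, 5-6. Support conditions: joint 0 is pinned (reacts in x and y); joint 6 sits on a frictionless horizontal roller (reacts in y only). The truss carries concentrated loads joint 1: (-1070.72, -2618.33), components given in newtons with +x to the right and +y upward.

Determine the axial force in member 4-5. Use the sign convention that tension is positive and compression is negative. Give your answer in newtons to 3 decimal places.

N=7 nodes, M=11 members, R=3 reactions → 2N=14, M+R=14
member 0 (0-1): L=2.0673, (cx,cy)=(0.4978,0.8673)
member 1 (0-2): L=2.0130, (cx,cy)=(1.0000,0.0000)
member 2 (1-2): L=2.0453, (cx,cy)=(0.4811,-0.8767)
member 3 (1-3): L=1.9845, (cx,cy)=(0.9977,0.0675)
member 4 (2-3): L=2.1692, (cx,cy)=(0.4592,0.8884)
member 5 (2-4): L=2.0500, (cx,cy)=(1.0000,0.0000)
member 6 (3-4): L=2.1964, (cx,cy)=(0.4799,-0.8773)
member 7 (3-5): L=1.8400, (cx,cy)=(1.0000,0.0027)
member 8 (4-5): L=2.0858, (cx,cy)=(0.3768,0.9263)
member 9 (4-6): L=1.8370, (cx,cy)=(1.0000,0.0000)
member 10 (5-6): L=2.1994, (cx,cy)=(0.4779,-0.8784)
solve A·x = −loads:
  F[0-1] = -2867.5331 N (compression)
  F[0-2] = +356.6031 N (tension)
  F[1-2] = -170.9139 N (compression)
  F[1-3] = -275.0021 N (compression)
  F[2-3] = +168.6640 N (tension)
  F[2-4] = +196.9308 N (tension)
  F[3-4] = -150.0038 N (compression)
  F[3-5] = -124.9486 N (compression)
  F[4-5] = +142.0783 N (tension)
  F[4-6] = +71.4073 N (tension)
  F[5-6] = -149.4302 N (compression)
  Rx@0 = +1070.7200 N
  Ry@0 = +2487.0655 N
  Ry@6 = +131.2645 N

142.078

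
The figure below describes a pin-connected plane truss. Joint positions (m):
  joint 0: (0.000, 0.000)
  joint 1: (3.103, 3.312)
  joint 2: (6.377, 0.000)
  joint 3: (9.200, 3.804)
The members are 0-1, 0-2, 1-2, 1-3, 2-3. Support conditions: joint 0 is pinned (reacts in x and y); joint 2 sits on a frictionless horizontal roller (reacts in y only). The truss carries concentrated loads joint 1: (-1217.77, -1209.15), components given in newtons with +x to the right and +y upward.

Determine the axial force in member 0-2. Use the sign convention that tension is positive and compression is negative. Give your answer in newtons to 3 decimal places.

-43.600

N=4 nodes, M=5 members, R=3 reactions → 2N=8, M+R=8
member 0 (0-1): L=4.5385, (cx,cy)=(0.6837,0.7298)
member 1 (0-2): L=6.3770, (cx,cy)=(1.0000,0.0000)
member 2 (1-2): L=4.6571, (cx,cy)=(0.7030,-0.7112)
member 3 (1-3): L=6.1168, (cx,cy)=(0.9968,0.0804)
member 4 (2-3): L=4.7371, (cx,cy)=(0.5959,0.8030)
solve A·x = −loads:
  F[0-1] = -1717.3601 N (compression)
  F[0-2] = -43.5996 N (compression)
  F[1-2] = +62.0180 N (tension)
  F[1-3] = -0.0000 N (compression)
  F[2-3] = -0.0000 N (compression)
  Rx@0 = +1217.7700 N
  Ry@0 = +1253.2557 N
  Ry@2 = -44.1057 N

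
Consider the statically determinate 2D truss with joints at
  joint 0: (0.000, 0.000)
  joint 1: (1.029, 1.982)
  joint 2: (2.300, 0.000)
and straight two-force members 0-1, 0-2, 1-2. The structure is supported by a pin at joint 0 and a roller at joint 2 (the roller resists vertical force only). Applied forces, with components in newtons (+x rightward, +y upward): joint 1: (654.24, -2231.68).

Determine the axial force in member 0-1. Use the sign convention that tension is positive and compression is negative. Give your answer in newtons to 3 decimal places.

-754.308

N=3 nodes, M=3 members, R=3 reactions → 2N=6, M+R=6
member 0 (0-1): L=2.2332, (cx,cy)=(0.4608,0.8875)
member 1 (0-2): L=2.3000, (cx,cy)=(1.0000,0.0000)
member 2 (1-2): L=2.3545, (cx,cy)=(0.5398,-0.8418)
solve A·x = −loads:
  F[0-1] = -754.3083 N (compression)
  F[0-2] = +1001.8061 N (tension)
  F[1-2] = -1855.8399 N (compression)
  Rx@0 = -654.2400 N
  Ry@0 = +669.4616 N
  Ry@2 = +1562.2184 N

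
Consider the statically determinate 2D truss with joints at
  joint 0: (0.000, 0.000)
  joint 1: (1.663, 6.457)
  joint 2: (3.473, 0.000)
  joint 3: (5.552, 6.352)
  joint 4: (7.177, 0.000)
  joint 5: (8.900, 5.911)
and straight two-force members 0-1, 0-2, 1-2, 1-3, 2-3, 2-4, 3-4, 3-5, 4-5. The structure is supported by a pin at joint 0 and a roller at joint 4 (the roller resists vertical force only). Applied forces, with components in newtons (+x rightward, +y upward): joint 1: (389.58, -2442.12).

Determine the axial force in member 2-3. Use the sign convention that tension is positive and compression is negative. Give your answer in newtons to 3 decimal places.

N=6 nodes, M=9 members, R=3 reactions → 2N=12, M+R=12
member 0 (0-1): L=6.6677, (cx,cy)=(0.2494,0.9684)
member 1 (0-2): L=3.4730, (cx,cy)=(1.0000,0.0000)
member 2 (1-2): L=6.7059, (cx,cy)=(0.2699,-0.9629)
member 3 (1-3): L=3.8904, (cx,cy)=(0.9996,-0.0270)
member 4 (2-3): L=6.6836, (cx,cy)=(0.3111,0.9504)
member 5 (2-4): L=3.7040, (cx,cy)=(1.0000,0.0000)
member 6 (3-4): L=6.5566, (cx,cy)=(0.2478,-0.9688)
member 7 (3-5): L=3.3769, (cx,cy)=(0.9914,-0.1306)
member 8 (4-5): L=6.1570, (cx,cy)=(0.2798,0.9600)
solve A·x = −loads:
  F[0-1] = -1575.5440 N (compression)
  F[0-2] = +782.5377 N (tension)
  F[1-2] = -936.8366 N (compression)
  F[1-3] = -529.8673 N (compression)
  F[2-3] = +949.1535 N (tension)
  F[2-4] = +234.4294 N (tension)
  F[3-4] = -945.8779 N (compression)
  F[3-5] = +0.0000 N (tension)
  F[4-5] = -0.0000 N (compression)
  Rx@0 = -389.5800 N
  Ry@0 = +1525.7533 N
  Ry@4 = +916.3667 N

949.153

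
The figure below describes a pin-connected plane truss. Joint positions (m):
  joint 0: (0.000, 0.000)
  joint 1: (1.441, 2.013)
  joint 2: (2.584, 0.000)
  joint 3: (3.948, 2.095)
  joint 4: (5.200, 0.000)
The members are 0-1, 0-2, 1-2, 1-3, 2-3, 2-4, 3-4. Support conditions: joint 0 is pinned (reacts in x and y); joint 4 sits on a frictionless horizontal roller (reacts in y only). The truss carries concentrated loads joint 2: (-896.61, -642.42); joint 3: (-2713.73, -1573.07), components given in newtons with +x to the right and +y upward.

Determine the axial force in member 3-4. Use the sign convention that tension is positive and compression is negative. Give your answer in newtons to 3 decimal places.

N=5 nodes, M=7 members, R=3 reactions → 2N=10, M+R=10
member 0 (0-1): L=2.4756, (cx,cy)=(0.5821,0.8131)
member 1 (0-2): L=2.5840, (cx,cy)=(1.0000,0.0000)
member 2 (1-2): L=2.3149, (cx,cy)=(0.4938,-0.8696)
member 3 (1-3): L=2.5083, (cx,cy)=(0.9995,0.0327)
member 4 (2-3): L=2.4999, (cx,cy)=(0.5456,0.8380)
member 5 (2-4): L=2.6160, (cx,cy)=(1.0000,0.0000)
member 6 (3-4): L=2.4406, (cx,cy)=(0.5130,-0.8584)
solve A·x = −loads:
  F[0-1] = -2207.8240 N (compression)
  F[0-2] = -2325.2131 N (compression)
  F[1-2] = +1979.3702 N (tension)
  F[1-3] = -2263.6795 N (compression)
  F[2-3] = -1287.3395 N (compression)
  F[2-4] = +251.1389 N (tension)
  F[3-4] = -489.5604 N (compression)
  Rx@0 = +3610.3400 N
  Ry@0 = +1795.2536 N
  Ry@4 = +420.2364 N

-489.560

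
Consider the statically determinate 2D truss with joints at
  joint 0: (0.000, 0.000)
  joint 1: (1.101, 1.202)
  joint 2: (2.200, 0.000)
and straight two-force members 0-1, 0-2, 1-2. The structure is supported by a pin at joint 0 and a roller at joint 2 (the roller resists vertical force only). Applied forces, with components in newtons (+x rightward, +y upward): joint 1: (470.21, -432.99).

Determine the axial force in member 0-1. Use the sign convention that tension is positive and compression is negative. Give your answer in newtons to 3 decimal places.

N=3 nodes, M=3 members, R=3 reactions → 2N=6, M+R=6
member 0 (0-1): L=1.6300, (cx,cy)=(0.6754,0.7374)
member 1 (0-2): L=2.2000, (cx,cy)=(1.0000,0.0000)
member 2 (1-2): L=1.6287, (cx,cy)=(0.6748,-0.7380)
solve A·x = −loads:
  F[0-1] = +55.0678 N (tension)
  F[0-2] = +433.0146 N (tension)
  F[1-2] = -641.7135 N (compression)
  Rx@0 = -470.2100 N
  Ry@0 = -40.6075 N
  Ry@2 = +473.5975 N

55.068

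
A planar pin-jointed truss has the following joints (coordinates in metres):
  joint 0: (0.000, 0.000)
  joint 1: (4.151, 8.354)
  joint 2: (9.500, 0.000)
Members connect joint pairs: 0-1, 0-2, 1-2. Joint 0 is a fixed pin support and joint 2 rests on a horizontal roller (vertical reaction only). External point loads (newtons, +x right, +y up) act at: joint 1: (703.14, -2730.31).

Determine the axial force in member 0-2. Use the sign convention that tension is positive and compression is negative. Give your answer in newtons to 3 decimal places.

N=3 nodes, M=3 members, R=3 reactions → 2N=6, M+R=6
member 0 (0-1): L=9.3285, (cx,cy)=(0.4450,0.8955)
member 1 (0-2): L=9.5000, (cx,cy)=(1.0000,0.0000)
member 2 (1-2): L=9.9197, (cx,cy)=(0.5392,-0.8422)
solve A·x = −loads:
  F[0-1] = -1026.1852 N (compression)
  F[0-2] = +1159.7744 N (tension)
  F[1-2] = -2150.8045 N (compression)
  Rx@0 = -703.1400 N
  Ry@0 = +918.9891 N
  Ry@2 = +1811.3209 N

1159.774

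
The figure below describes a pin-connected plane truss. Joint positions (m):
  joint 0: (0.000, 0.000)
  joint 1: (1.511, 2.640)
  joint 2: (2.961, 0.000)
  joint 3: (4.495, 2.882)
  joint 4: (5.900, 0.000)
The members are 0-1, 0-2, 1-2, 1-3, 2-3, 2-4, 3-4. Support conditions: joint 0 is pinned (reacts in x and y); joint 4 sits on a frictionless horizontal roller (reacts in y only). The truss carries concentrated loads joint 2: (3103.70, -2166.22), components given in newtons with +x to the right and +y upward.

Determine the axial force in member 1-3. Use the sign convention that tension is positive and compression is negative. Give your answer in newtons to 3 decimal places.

-1162.470

N=5 nodes, M=7 members, R=3 reactions → 2N=10, M+R=10
member 0 (0-1): L=3.0418, (cx,cy)=(0.4967,0.8679)
member 1 (0-2): L=2.9610, (cx,cy)=(1.0000,0.0000)
member 2 (1-2): L=3.0120, (cx,cy)=(0.4814,-0.8765)
member 3 (1-3): L=2.9938, (cx,cy)=(0.9967,0.0808)
member 4 (2-3): L=3.2648, (cx,cy)=(0.4699,0.8827)
member 5 (2-4): L=2.9390, (cx,cy)=(1.0000,0.0000)
member 6 (3-4): L=3.2062, (cx,cy)=(0.4382,-0.8989)
solve A·x = −loads:
  F[0-1] = -1243.3143 N (compression)
  F[0-2] = +3721.3048 N (tension)
  F[1-2] = +1123.9118 N (tension)
  F[1-3] = -1162.4700 N (compression)
  F[2-3] = +1338.0067 N (tension)
  F[2-4] = +529.9944 N (tension)
  F[3-4] = -1209.4571 N (compression)
  Rx@0 = -3103.7000 N
  Ry@0 = +1079.0713 N
  Ry@4 = +1087.1487 N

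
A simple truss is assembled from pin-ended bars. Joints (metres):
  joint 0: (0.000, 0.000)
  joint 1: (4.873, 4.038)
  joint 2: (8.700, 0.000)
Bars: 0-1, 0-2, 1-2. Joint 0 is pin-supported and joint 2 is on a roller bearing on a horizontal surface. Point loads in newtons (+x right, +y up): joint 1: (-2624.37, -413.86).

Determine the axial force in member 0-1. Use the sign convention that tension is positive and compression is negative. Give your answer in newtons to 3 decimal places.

N=3 nodes, M=3 members, R=3 reactions → 2N=6, M+R=6
member 0 (0-1): L=6.3286, (cx,cy)=(0.7700,0.6381)
member 1 (0-2): L=8.7000, (cx,cy)=(1.0000,0.0000)
member 2 (1-2): L=5.5634, (cx,cy)=(0.6879,-0.7258)
solve A·x = −loads:
  F[0-1] = -2194.3651 N (compression)
  F[0-2] = -934.7248 N (compression)
  F[1-2] = +1358.8305 N (tension)
  Rx@0 = +2624.3700 N
  Ry@0 = +1400.1205 N
  Ry@2 = -986.2605 N

-2194.365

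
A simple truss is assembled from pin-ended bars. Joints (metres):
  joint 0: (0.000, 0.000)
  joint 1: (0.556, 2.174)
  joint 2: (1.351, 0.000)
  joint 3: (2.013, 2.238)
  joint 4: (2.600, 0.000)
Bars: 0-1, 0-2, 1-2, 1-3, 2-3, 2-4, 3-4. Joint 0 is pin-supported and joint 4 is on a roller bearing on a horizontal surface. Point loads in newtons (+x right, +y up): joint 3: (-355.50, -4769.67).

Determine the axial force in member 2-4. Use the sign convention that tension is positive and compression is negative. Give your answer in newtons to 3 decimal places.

N=5 nodes, M=7 members, R=3 reactions → 2N=10, M+R=10
member 0 (0-1): L=2.2440, (cx,cy)=(0.2478,0.9688)
member 1 (0-2): L=1.3510, (cx,cy)=(1.0000,0.0000)
member 2 (1-2): L=2.3148, (cx,cy)=(0.3434,-0.9392)
member 3 (1-3): L=1.4584, (cx,cy)=(0.9990,0.0439)
member 4 (2-3): L=2.3339, (cx,cy)=(0.2837,0.9589)
member 5 (2-4): L=1.2490, (cx,cy)=(1.0000,0.0000)
member 6 (3-4): L=2.3137, (cx,cy)=(0.2537,-0.9673)
solve A·x = −loads:
  F[0-1] = -1427.3565 N (compression)
  F[0-2] = -1.8369 N (compression)
  F[1-2] = +1432.8521 N (tension)
  F[1-3] = -846.5804 N (compression)
  F[2-3] = -1403.3355 N (compression)
  F[2-4] = +888.3219 N (tension)
  F[3-4] = -3501.3823 N (compression)
  Rx@0 = +355.5000 N
  Ry@0 = +1382.8482 N
  Ry@4 = +3386.8218 N

888.322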